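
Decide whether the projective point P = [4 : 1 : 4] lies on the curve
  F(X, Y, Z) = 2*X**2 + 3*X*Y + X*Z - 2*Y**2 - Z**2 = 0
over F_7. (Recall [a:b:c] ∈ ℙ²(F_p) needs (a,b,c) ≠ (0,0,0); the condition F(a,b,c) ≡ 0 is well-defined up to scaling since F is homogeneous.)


F(4,1,4) ≡ 0 (mod 7); P is on the curve.

Evaluate F(4, 1, 4) term-by-term (mod 7).
  2*X**2 ↦ 2·16·1·1 = 32
  3*X*Y ↦ 3·4·1·1 = 12
  X*Z ↦ 1·4·1·4 = 16
  -2*Y**2 ↦ -2·1·1·1 = -2
  -Z**2 ↦ -1·1·1·16 = -16
Sum: F(4, 1, 4) = (32) + (12) + (16) + (-2) + (-16) = 42.
Reducing mod 7: 42 ≡ 0 (mod 7).
Since F(a, b, c) ≡ 0 (mod 7), P lies on the curve.


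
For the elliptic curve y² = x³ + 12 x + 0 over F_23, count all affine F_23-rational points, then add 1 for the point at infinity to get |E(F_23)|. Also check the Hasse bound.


Affine points = {(0, 0), (1, 6), (1, 17), (2, 3), (2, 20), (5, 1), (5, 22), (6, 9), (6, 14), (7, 6), (7, 17), (9, 3), (9, 20), (10, 4), (10, 19), (12, 3), (12, 20), (15, 6), (15, 17), (19, 7), (19, 16), (20, 11), (20, 12)}; affine count = 23; |E(F_23)| = 24.

Discriminant check: Δ ∝ 4a³ + 27b² = 4·12³ + 27·0² = 4·1728 + 27·0 ≡ 12 (mod 23). Nonzero ⇒ E is nonsingular.
For each x ∈ F_23, compute rhs = x³ + 12·x + 0 mod 23, then count y ∈ F_23 with y² ≡ rhs.
  x = 0: rhs = 0, matching y values: 0 (1 points).
  x = 1: rhs = 13, matching y values: 6, 17 (2 points).
  x = 2: rhs = 9, matching y values: 3, 20 (2 points).
  x = 3: rhs = 17, matching y values: none (0 points).
  x = 4: rhs = 20, matching y values: none (0 points).
  x = 5: rhs = 1, matching y values: 1, 22 (2 points).
  x = 6: rhs = 12, matching y values: 9, 14 (2 points).
  x = 7: rhs = 13, matching y values: 6, 17 (2 points).
  x = 8: rhs = 10, matching y values: none (0 points).
  x = 9: rhs = 9, matching y values: 3, 20 (2 points).
  x = 10: rhs = 16, matching y values: 4, 19 (2 points).
  x = 11: rhs = 14, matching y values: none (0 points).
  x = 12: rhs = 9, matching y values: 3, 20 (2 points).
  x = 13: rhs = 7, matching y values: none (0 points).
  x = 14: rhs = 14, matching y values: none (0 points).
  x = 15: rhs = 13, matching y values: 6, 17 (2 points).
  x = 16: rhs = 10, matching y values: none (0 points).
  x = 17: rhs = 11, matching y values: none (0 points).
  x = 18: rhs = 22, matching y values: none (0 points).
  x = 19: rhs = 3, matching y values: 7, 16 (2 points).
  x = 20: rhs = 6, matching y values: 11, 12 (2 points).
  x = 21: rhs = 14, matching y values: none (0 points).
  x = 22: rhs = 10, matching y values: none (0 points).
Total affine count: 23.
Full point count |E(F_23)| = 23 + 1 = 24.
Hasse bound: |24 − (23+1)| = |0| = 0 ≤ 2√23 ≈ 9.5917 ✓.


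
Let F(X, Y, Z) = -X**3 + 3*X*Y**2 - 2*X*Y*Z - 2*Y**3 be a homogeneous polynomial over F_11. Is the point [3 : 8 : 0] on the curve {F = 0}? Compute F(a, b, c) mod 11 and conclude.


F(3,8,0) ≡ 9 (mod 11); P is NOT on the curve.

Evaluate F(3, 8, 0) term-by-term (mod 11).
  -X**3 ↦ -1·27·1·1 = -27
  3*X*Y**2 ↦ 3·3·64·1 = 576
  -2*X*Y*Z ↦ -2·3·8·0 = 0
  -2*Y**3 ↦ -2·1·512·1 = -1024
Sum: F(3, 8, 0) = (-27) + (576) + (0) + (-1024) = -475.
Reducing mod 11: -475 ≡ 9 (mod 11).
Since F(a, b, c) ≡ 9 ≠ 0 (mod 11), P does NOT lie on the curve.


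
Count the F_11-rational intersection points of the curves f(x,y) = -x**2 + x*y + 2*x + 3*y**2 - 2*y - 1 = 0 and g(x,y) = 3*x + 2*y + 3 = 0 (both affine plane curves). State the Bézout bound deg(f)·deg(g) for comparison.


Common zeros: {(9, 7)}; count = 1; Bézout bound = 2.

deg(f) = 2, deg(g) = 1, so Bézout bound = 2.
Scan x ∈ F_11. For each x, list the y ∈ F_11 with f(x, y) ≡ 0 and those with g(x, y) ≡ 0 (mod 11); the common zeros in that column are the intersection.
  x = 0: f ≡ 0 at y ∈ {1, 7}; g ≡ 0 at y ∈ {4}; common: ∅.
  x = 1: f ≡ 0 at y ∈ {0, 4}; g ≡ 0 at y ∈ {8}; common: ∅.
  x = 2: f ≡ 0 at y ∈ {2, 9}; g ≡ 0 at y ∈ {1}; common: ∅.
  x = 3: f ≡ 0 at y ∈ {1, 6}; g ≡ 0 at y ∈ {5}; common: ∅.
  x = 4: f ≡ 0 at y ∈ ∅; g ≡ 0 at y ∈ {9}; common: ∅.
  x = 5: f ≡ 0 at y ∈ {4, 6}; g ≡ 0 at y ∈ {2}; common: ∅.
  x = 6: f ≡ 0 at y ∈ ∅; g ≡ 0 at y ∈ {6}; common: ∅.
  x = 7: f ≡ 0 at y ∈ ∅; g ≡ 0 at y ∈ {10}; common: ∅.
  x = 8: f ≡ 0 at y ∈ ∅; g ≡ 0 at y ∈ {3}; common: ∅.
  x = 9: f ≡ 0 at y ∈ {7, 9}; g ≡ 0 at y ∈ {7}; common: {7}.
  x = 10: f ≡ 0 at y ∈ ∅; g ≡ 0 at y ∈ {0}; common: ∅.
Collecting: common zeros = {(9, 7)}, so the count is 1.
Comparison with the Bézout bound: 1 ≤ 2 = deg(f)·deg(g), as expected for curves with no common component (the affine F_11-count falls short of the bound because intersections may lie at infinity, over extension fields, or carry multiplicity).


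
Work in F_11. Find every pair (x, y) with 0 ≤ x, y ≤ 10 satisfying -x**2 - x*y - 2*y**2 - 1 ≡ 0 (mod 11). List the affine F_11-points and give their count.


Affine F_11-points: {(0, 4), (0, 7), (4, 2), (4, 7), (5, 1), (5, 2), (6, 9), (6, 10), (7, 4), (7, 9)}; count = 10.

For each of the 121 pairs (x, y) ∈ F_11², evaluate f(x, y) mod 11. Record the zeros.
  x = 0: [0↦10, 1↦8, 2↦2, 3↦3, 4↦0, 5↦4, 6↦4, 7↦0, 8↦3, 9↦2, 10↦8]  zeros at y ∈ {4, 7}
  x = 1: [0↦9, 1↦6, 2↦10, 3↦10, 4↦6, 5↦9, 6↦8, 7↦3, 8↦5, 9↦3, 10↦8]  zeros at y ∈ ∅
  x = 2: [0↦6, 1↦2, 2↦5, 3↦4, 4↦10, 5↦1, 6↦10, 7↦4, 8↦5, 9↦2, 10↦6]  zeros at y ∈ ∅
  x = 3: [0↦1, 1↦7, 2↦9, 3↦7, 4↦1, 5↦2, 6↦10, 7↦3, 8↦3, 9↦10, 10↦2]  zeros at y ∈ ∅
  x = 4: [0↦5, 1↦10, 2↦0, 3↦8, 4↦1, 5↦1, 6↦8, 7↦0, 8↦10, 9↦5, 10↦7]  zeros at y ∈ {2, 7}
  x = 5: [0↦7, 1↦0, 2↦0, 3↦7, 4↦10, 5↦9, 6↦4, 7↦6, 8↦4, 9↦9, 10↦10]  zeros at y ∈ {1, 2}
  x = 6: [0↦7, 1↦10, 2↦9, 3↦4, 4↦6, 5↦4, 6↦9, 7↦10, 8↦7, 9↦0, 10↦0]  zeros at y ∈ {9, 10}
  x = 7: [0↦5, 1↦7, 2↦5, 3↦10, 4↦0, 5↦8, 6↦1, 7↦1, 8↦8, 9↦0, 10↦10]  zeros at y ∈ {4, 9}
  x = 8: [0↦1, 1↦2, 2↦10, 3↦3, 4↦3, 5↦10, 6↦2, 7↦1, 8↦7, 9↦9, 10↦7]  zeros at y ∈ ∅
  x = 9: [0↦6, 1↦6, 2↦2, 3↦5, 4↦4, 5↦10, 6↦1, 7↦10, 8↦4, 9↦5, 10↦2]  zeros at y ∈ ∅
  x = 10: [0↦9, 1↦8, 2↦3, 3↦5, 4↦3, 5↦8, 6↦9, 7↦6, 8↦10, 9↦10, 10↦6]  zeros at y ∈ ∅
Collecting zeros: affine points = {(0, 4), (0, 7), (4, 2), (4, 7), (5, 1), (5, 2), (6, 9), (6, 10), (7, 4), (7, 9)}.
Total count |C(F_11)_aff| = 10.


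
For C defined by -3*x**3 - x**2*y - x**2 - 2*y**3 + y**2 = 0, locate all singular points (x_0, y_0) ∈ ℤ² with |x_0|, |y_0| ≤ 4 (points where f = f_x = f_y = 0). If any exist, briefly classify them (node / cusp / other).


Singular points: {(0, 0)}; classification: node.

Compute partial derivatives:
  f_x = -9*x**2 - 2*x*y - 2*x.
  f_y = -x**2 - 6*y**2 + 2*y.
Scan x_0 ∈ {−4, ..., 4}. For each x_0, f_y(x_0, y) is a polynomial in y; find its integer roots y ∈ {−4, ..., 4}, then test f_x and f at those candidates.
  x = -4: f_y(-4, y) = -6*y**2 + 2*y - 16; no integer root y with |y| ≤ 4.
  x = -3: f_y(-3, y) = -6*y**2 + 2*y - 9; no integer root y with |y| ≤ 4.
  x = -2: f_y(-2, y) = -6*y**2 + 2*y - 4; no integer root y with |y| ≤ 4.
  x = -1: f_y(-1, y) = -6*y**2 + 2*y - 1; no integer root y with |y| ≤ 4.
  x = 0: f_y(0, y) = -6*y**2 + 2*y; vanishes at y ∈ {0}. (0, 0): f_x = 0, f = 0 — SINGULAR.
  x = 1: f_y(1, y) = -6*y**2 + 2*y - 1; no integer root y with |y| ≤ 4.
  x = 2: f_y(2, y) = -6*y**2 + 2*y - 4; no integer root y with |y| ≤ 4.
  x = 3: f_y(3, y) = -6*y**2 + 2*y - 9; no integer root y with |y| ≤ 4.
  x = 4: f_y(4, y) = -6*y**2 + 2*y - 16; no integer root y with |y| ≤ 4.
Only singular point on the grid: (0, 0).
Classify: substitute x = 0 + u, y = 0 + v and expand: f = -3*u**3 - u**2*v - u**2 - 2*v**3 + v**2.
No constant or linear terms (consistent with a singular point). Quadratic part: -u**2 + v**2. Cubic part: -3*u**3 - u**2*v - 2*v**3.
The quadratic part v**2 - u**2 = (v − u)(v + u) splits into two distinct linear factors, so there are two distinct tangent lines y − 0 = ±(x − 0) — this is a node (ordinary double point).
Classification: node.


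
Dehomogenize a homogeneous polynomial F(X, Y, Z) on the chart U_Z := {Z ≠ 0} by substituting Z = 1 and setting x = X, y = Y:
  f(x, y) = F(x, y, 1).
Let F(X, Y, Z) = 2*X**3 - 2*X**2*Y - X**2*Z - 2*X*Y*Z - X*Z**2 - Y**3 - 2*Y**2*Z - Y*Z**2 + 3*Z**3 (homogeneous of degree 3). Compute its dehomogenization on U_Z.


f(x, y) = 2*x**3 - 2*x**2*y - x**2 - 2*x*y - x - y**3 - 2*y**2 - y + 3

On U_Z we set Z = 1. Each monomial c·X^i·Y^j·Z^k in F becomes c·x^i·y^j·1^k = c·x^i·y^j.
Substituting Z = 1: F(X, Y, 1) = 2*x**3 - 2*x**2*y - x**2 - 2*x*y - x - y**3 - 2*y**2 - y + 3.
Note: deg(f) ≤ deg(F) = 3; strict inequality happens when F is divisible by Z (lost terms).


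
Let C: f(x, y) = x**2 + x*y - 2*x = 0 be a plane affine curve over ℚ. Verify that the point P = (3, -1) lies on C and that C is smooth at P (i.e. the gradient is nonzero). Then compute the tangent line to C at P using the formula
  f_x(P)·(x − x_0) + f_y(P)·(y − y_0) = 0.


Tangent line at P: 3*x + 3*y - 6 = 0.

Step 1: f(3, -1) = 0, so P lies on C.
Step 2: partial derivatives
  f_x(x, y) = 2*x + y - 2, f_y(x, y) = x.
  f_x(P) = 3, f_y(P) = 3 (gradient nonzero, so P is smooth).
Step 3: tangent line at P: 3·(x − 3) + 3·(y − -1) = 0.
Expanding: 3*x + 3*y - 6 = 0.


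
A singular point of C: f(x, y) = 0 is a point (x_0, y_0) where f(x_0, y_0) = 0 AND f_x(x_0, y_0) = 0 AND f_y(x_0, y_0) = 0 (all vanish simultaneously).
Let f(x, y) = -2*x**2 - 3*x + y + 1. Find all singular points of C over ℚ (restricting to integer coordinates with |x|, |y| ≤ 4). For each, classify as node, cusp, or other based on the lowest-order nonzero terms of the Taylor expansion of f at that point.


No singular points in the scanned grid; C is smooth there.

Compute partial derivatives:
  f_x = -4*x - 3.
  f_y = 1.
f_y = 1 is a nonzero constant, so f_y never vanishes: no point (x, y) can satisfy f = f_x = f_y = 0. In particular no (x, y) ∈ {−4, ..., 4}² is singular; the curve is smooth.


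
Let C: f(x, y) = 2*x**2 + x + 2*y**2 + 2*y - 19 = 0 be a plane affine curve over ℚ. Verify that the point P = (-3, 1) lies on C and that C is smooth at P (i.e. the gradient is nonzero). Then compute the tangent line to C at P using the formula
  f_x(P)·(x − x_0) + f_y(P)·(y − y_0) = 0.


Tangent line at P: -11*x + 6*y - 39 = 0.

Step 1: f(-3, 1) = 0, so P lies on C.
Step 2: partial derivatives
  f_x(x, y) = 4*x + 1, f_y(x, y) = 4*y + 2.
  f_x(P) = -11, f_y(P) = 6 (gradient nonzero, so P is smooth).
Step 3: tangent line at P: -11·(x − -3) + 6·(y − 1) = 0.
Expanding: -11*x + 6*y - 39 = 0.


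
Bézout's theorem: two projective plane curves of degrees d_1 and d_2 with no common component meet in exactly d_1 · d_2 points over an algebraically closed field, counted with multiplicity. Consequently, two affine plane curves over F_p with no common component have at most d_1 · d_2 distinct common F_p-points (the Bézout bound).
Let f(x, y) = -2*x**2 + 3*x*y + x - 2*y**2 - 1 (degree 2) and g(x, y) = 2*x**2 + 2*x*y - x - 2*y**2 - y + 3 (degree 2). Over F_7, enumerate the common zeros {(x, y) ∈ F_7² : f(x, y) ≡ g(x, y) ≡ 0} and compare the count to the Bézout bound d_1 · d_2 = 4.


Common zeros: {(2, 3), (3, 5)}; count = 2; Bézout bound = 4.

deg(f) = 2, deg(g) = 2, so Bézout bound = 4.
Scan x ∈ F_7. For each x, list the y ∈ F_7 with f(x, y) ≡ 0 and those with g(x, y) ≡ 0 (mod 7); the common zeros in that column are the intersection.
  x = 0: f ≡ 0 at y ∈ ∅; g ≡ 0 at y ∈ {1, 2}; common: ∅.
  x = 1: f ≡ 0 at y ∈ {6}; g ≡ 0 at y ∈ ∅; common: ∅.
  x = 2: f ≡ 0 at y ∈ {0, 3}; g ≡ 0 at y ∈ {2, 3}; common: {3}.
  x = 3: f ≡ 0 at y ∈ {3, 5}; g ≡ 0 at y ∈ {1, 5}; common: {5}.
  x = 4: f ≡ 0 at y ∈ ∅; g ≡ 0 at y ∈ ∅; common: ∅.
  x = 5: f ≡ 0 at y ∈ {5, 6}; g ≡ 0 at y ∈ ∅; common: ∅.
  x = 6: f ≡ 0 at y ∈ ∅; g ≡ 0 at y ∈ {3, 6}; common: ∅.
Collecting: common zeros = {(2, 3), (3, 5)}, so the count is 2.
Comparison with the Bézout bound: 2 ≤ 4 = deg(f)·deg(g), as expected for curves with no common component (the affine F_7-count falls short of the bound because intersections may lie at infinity, over extension fields, or carry multiplicity).


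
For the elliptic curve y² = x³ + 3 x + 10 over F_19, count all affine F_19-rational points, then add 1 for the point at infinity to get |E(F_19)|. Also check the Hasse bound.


Affine points = {(2, 9), (2, 10), (5, 6), (5, 13), (6, 4), (6, 15), (9, 5), (9, 14), (11, 5), (11, 14), (12, 8), (12, 11), (13, 2), (13, 17), (18, 5), (18, 14)}; affine count = 16; |E(F_19)| = 17.

Discriminant check: Δ ∝ 4a³ + 27b² = 4·3³ + 27·10² = 4·27 + 27·100 ≡ 15 (mod 19). Nonzero ⇒ E is nonsingular.
For each x ∈ F_19, compute rhs = x³ + 3·x + 10 mod 19, then count y ∈ F_19 with y² ≡ rhs.
  x = 0: rhs = 10, matching y values: none (0 points).
  x = 1: rhs = 14, matching y values: none (0 points).
  x = 2: rhs = 5, matching y values: 9, 10 (2 points).
  x = 3: rhs = 8, matching y values: none (0 points).
  x = 4: rhs = 10, matching y values: none (0 points).
  x = 5: rhs = 17, matching y values: 6, 13 (2 points).
  x = 6: rhs = 16, matching y values: 4, 15 (2 points).
  x = 7: rhs = 13, matching y values: none (0 points).
  x = 8: rhs = 14, matching y values: none (0 points).
  x = 9: rhs = 6, matching y values: 5, 14 (2 points).
  x = 10: rhs = 14, matching y values: none (0 points).
  x = 11: rhs = 6, matching y values: 5, 14 (2 points).
  x = 12: rhs = 7, matching y values: 8, 11 (2 points).
  x = 13: rhs = 4, matching y values: 2, 17 (2 points).
  x = 14: rhs = 3, matching y values: none (0 points).
  x = 15: rhs = 10, matching y values: none (0 points).
  x = 16: rhs = 12, matching y values: none (0 points).
  x = 17: rhs = 15, matching y values: none (0 points).
  x = 18: rhs = 6, matching y values: 5, 14 (2 points).
Total affine count: 16.
Full point count |E(F_19)| = 16 + 1 = 17.
Hasse bound: |17 − (19+1)| = |-3| = 3 ≤ 2√19 ≈ 8.7178 ✓.


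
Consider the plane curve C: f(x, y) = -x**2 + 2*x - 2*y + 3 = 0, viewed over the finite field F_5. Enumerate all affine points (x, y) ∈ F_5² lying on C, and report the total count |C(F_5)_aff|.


Affine F_5-points: {(0, 4), (1, 2), (2, 4), (3, 0), (4, 0)}; count = 5.

For each of the 25 pairs (x, y) ∈ F_5², evaluate f(x, y) mod 5. Record the zeros.
  x = 0: [0↦3, 1↦1, 2↦4, 3↦2, 4↦0]  zeros at y ∈ {4}
  x = 1: [0↦4, 1↦2, 2↦0, 3↦3, 4↦1]  zeros at y ∈ {2}
  x = 2: [0↦3, 1↦1, 2↦4, 3↦2, 4↦0]  zeros at y ∈ {4}
  x = 3: [0↦0, 1↦3, 2↦1, 3↦4, 4↦2]  zeros at y ∈ {0}
  x = 4: [0↦0, 1↦3, 2↦1, 3↦4, 4↦2]  zeros at y ∈ {0}
Collecting zeros: affine points = {(0, 4), (1, 2), (2, 4), (3, 0), (4, 0)}.
Total count |C(F_5)_aff| = 5.


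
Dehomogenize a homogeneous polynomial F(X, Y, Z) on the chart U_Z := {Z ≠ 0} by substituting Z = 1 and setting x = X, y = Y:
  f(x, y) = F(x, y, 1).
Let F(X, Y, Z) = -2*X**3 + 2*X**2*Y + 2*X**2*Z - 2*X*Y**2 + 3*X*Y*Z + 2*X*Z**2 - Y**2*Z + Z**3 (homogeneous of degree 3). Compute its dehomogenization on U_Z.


f(x, y) = -2*x**3 + 2*x**2*y + 2*x**2 - 2*x*y**2 + 3*x*y + 2*x - y**2 + 1

On U_Z we set Z = 1. Each monomial c·X^i·Y^j·Z^k in F becomes c·x^i·y^j·1^k = c·x^i·y^j.
Substituting Z = 1: F(X, Y, 1) = -2*x**3 + 2*x**2*y + 2*x**2 - 2*x*y**2 + 3*x*y + 2*x - y**2 + 1.
Note: deg(f) ≤ deg(F) = 3; strict inequality happens when F is divisible by Z (lost terms).


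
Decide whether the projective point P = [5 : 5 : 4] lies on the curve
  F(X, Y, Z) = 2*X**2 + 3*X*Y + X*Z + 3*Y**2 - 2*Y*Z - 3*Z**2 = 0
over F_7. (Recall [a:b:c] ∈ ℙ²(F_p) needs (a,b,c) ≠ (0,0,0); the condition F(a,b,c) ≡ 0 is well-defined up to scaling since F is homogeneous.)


F(5,5,4) ≡ 6 (mod 7); P is NOT on the curve.

Evaluate F(5, 5, 4) term-by-term (mod 7).
  2*X**2 ↦ 2·25·1·1 = 50
  3*X*Y ↦ 3·5·5·1 = 75
  X*Z ↦ 1·5·1·4 = 20
  3*Y**2 ↦ 3·1·25·1 = 75
  -2*Y*Z ↦ -2·1·5·4 = -40
  -3*Z**2 ↦ -3·1·1·16 = -48
Sum: F(5, 5, 4) = (50) + (75) + (20) + (75) + (-40) + (-48) = 132.
Reducing mod 7: 132 ≡ 6 (mod 7).
Since F(a, b, c) ≡ 6 ≠ 0 (mod 7), P does NOT lie on the curve.


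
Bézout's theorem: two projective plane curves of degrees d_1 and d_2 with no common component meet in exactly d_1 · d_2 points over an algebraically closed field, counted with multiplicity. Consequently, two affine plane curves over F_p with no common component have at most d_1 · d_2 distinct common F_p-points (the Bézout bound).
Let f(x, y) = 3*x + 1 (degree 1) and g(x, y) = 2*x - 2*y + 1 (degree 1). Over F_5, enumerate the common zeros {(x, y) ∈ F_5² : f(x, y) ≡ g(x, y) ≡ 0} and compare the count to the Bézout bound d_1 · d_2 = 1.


Common zeros: {(3, 1)}; count = 1; Bézout bound = 1.

deg(f) = 1, deg(g) = 1, so Bézout bound = 1.
Scan x ∈ F_5. For each x, list the y ∈ F_5 with f(x, y) ≡ 0 and those with g(x, y) ≡ 0 (mod 5); the common zeros in that column are the intersection.
  x = 0: f ≡ 0 at y ∈ ∅; g ≡ 0 at y ∈ {3}; common: ∅.
  x = 1: f ≡ 0 at y ∈ ∅; g ≡ 0 at y ∈ {4}; common: ∅.
  x = 2: f ≡ 0 at y ∈ ∅; g ≡ 0 at y ∈ {0}; common: ∅.
  x = 3: f ≡ 0 at y ∈ {0, 1, 2, 3, 4}; g ≡ 0 at y ∈ {1}; common: {1}.
  x = 4: f ≡ 0 at y ∈ ∅; g ≡ 0 at y ∈ {2}; common: ∅.
Collecting: common zeros = {(3, 1)}, so the count is 1.
Comparison with the Bézout bound: 1 ≤ 1 = deg(f)·deg(g), as expected for curves with no common component (the bound is attained).


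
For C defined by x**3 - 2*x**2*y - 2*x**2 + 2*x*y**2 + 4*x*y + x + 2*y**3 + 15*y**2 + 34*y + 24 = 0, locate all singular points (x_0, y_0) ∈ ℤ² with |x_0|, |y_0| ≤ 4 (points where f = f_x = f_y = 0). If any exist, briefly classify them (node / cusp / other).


Singular points: {(-1, -2)}; classification: node.

Compute partial derivatives:
  f_x = 3*x**2 - 4*x*y - 4*x + 2*y**2 + 4*y + 1.
  f_y = -2*x**2 + 4*x*y + 4*x + 6*y**2 + 30*y + 34.
Scan x_0 ∈ {−4, ..., 4}. For each x_0, f_y(x_0, y) is a polynomial in y; find its integer roots y ∈ {−4, ..., 4}, then test f_x and f at those candidates.
  x = -4: f_y(-4, y) = 6*y**2 + 14*y - 14; no integer root y with |y| ≤ 4.
  x = -3: f_y(-3, y) = 6*y**2 + 18*y + 4; no integer root y with |y| ≤ 4.
  x = -2: f_y(-2, y) = 6*y**2 + 22*y + 18; no integer root y with |y| ≤ 4.
  x = -1: f_y(-1, y) = 6*y**2 + 26*y + 28; vanishes at y ∈ {-2}. (-1, -2): f_x = 0, f = 0 — SINGULAR.
  x = 0: f_y(0, y) = 6*y**2 + 30*y + 34; no integer root y with |y| ≤ 4.
  x = 1: f_y(1, y) = 6*y**2 + 34*y + 36; no integer root y with |y| ≤ 4.
  x = 2: f_y(2, y) = 6*y**2 + 38*y + 34; no integer root y with |y| ≤ 4.
  x = 3: f_y(3, y) = 6*y**2 + 42*y + 28; no integer root y with |y| ≤ 4.
  x = 4: f_y(4, y) = 6*y**2 + 46*y + 18; no integer root y with |y| ≤ 4.
Only singular point on the grid: (-1, -2).
Classify: substitute x = -1 + u, y = -2 + v and expand: f = u**3 - 2*u**2*v - u**2 + 2*u*v**2 + 2*v**3 + v**2.
No constant or linear terms (consistent with a singular point). Quadratic part: -u**2 + v**2. Cubic part: u**3 - 2*u**2*v + 2*u*v**2 + 2*v**3.
The quadratic part v**2 - u**2 = (v − u)(v + u) splits into two distinct linear factors, so there are two distinct tangent lines y − -2 = ±(x − -1) — this is a node (ordinary double point).
Classification: node.


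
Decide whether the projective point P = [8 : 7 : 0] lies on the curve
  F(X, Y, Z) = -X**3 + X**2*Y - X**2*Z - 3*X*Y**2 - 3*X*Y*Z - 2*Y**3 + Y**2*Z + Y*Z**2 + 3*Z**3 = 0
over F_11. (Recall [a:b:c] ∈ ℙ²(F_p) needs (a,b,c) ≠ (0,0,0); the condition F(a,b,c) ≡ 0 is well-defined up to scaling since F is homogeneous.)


F(8,7,0) ≡ 10 (mod 11); P is NOT on the curve.

Evaluate F(8, 7, 0) term-by-term (mod 11).
  -X**3 ↦ -1·512·1·1 = -512
  X**2*Y ↦ 1·64·7·1 = 448
  -X**2*Z ↦ -1·64·1·0 = 0
  -3*X*Y**2 ↦ -3·8·49·1 = -1176
  -3*X*Y*Z ↦ -3·8·7·0 = 0
  -2*Y**3 ↦ -2·1·343·1 = -686
  Y**2*Z ↦ 1·1·49·0 = 0
  Y*Z**2 ↦ 1·1·7·0 = 0
  3*Z**3 ↦ 3·1·1·0 = 0
Sum: F(8, 7, 0) = (-512) + (448) + (0) + (-1176) + (0) + (-686) + (0) + (0) + (0) = -1926.
Reducing mod 11: -1926 ≡ 10 (mod 11).
Since F(a, b, c) ≡ 10 ≠ 0 (mod 11), P does NOT lie on the curve.


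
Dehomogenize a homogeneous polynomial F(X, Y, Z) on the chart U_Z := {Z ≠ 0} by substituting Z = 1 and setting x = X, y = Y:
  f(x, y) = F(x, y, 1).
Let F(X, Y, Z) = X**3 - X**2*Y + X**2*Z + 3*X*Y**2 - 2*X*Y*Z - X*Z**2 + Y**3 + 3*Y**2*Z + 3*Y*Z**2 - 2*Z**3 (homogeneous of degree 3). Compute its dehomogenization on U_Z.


f(x, y) = x**3 - x**2*y + x**2 + 3*x*y**2 - 2*x*y - x + y**3 + 3*y**2 + 3*y - 2

On U_Z we set Z = 1. Each monomial c·X^i·Y^j·Z^k in F becomes c·x^i·y^j·1^k = c·x^i·y^j.
Substituting Z = 1: F(X, Y, 1) = x**3 - x**2*y + x**2 + 3*x*y**2 - 2*x*y - x + y**3 + 3*y**2 + 3*y - 2.
Note: deg(f) ≤ deg(F) = 3; strict inequality happens when F is divisible by Z (lost terms).


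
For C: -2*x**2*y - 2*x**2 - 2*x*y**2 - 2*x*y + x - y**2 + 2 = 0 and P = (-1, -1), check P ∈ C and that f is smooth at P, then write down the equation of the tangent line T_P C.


Tangent line at P: x - 2*y - 1 = 0.

Step 1: f(-1, -1) = 0, so P lies on C.
Step 2: partial derivatives
  f_x(x, y) = -4*x*y - 4*x - 2*y**2 - 2*y + 1, f_y(x, y) = -2*x**2 - 4*x*y - 2*x - 2*y.
  f_x(P) = 1, f_y(P) = -2 (gradient nonzero, so P is smooth).
Step 3: tangent line at P: 1·(x − -1) + -2·(y − -1) = 0.
Expanding: x - 2*y - 1 = 0.


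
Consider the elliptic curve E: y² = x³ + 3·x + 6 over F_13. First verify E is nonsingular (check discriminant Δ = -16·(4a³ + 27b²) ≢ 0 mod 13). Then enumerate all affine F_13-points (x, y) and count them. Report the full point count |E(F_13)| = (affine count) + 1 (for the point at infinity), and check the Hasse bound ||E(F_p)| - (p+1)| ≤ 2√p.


Affine points = {(1, 6), (1, 7), (3, 4), (3, 9), (4, 2), (4, 11), (5, 4), (5, 9), (8, 3), (8, 10), (10, 3), (10, 10)}; affine count = 12; |E(F_13)| = 13.

Discriminant check: Δ ∝ 4a³ + 27b² = 4·3³ + 27·6² = 4·27 + 27·36 ≡ 1 (mod 13). Nonzero ⇒ E is nonsingular.
For each x ∈ F_13, compute rhs = x³ + 3·x + 6 mod 13, then count y ∈ F_13 with y² ≡ rhs.
  x = 0: rhs = 6, matching y values: none (0 points).
  x = 1: rhs = 10, matching y values: 6, 7 (2 points).
  x = 2: rhs = 7, matching y values: none (0 points).
  x = 3: rhs = 3, matching y values: 4, 9 (2 points).
  x = 4: rhs = 4, matching y values: 2, 11 (2 points).
  x = 5: rhs = 3, matching y values: 4, 9 (2 points).
  x = 6: rhs = 6, matching y values: none (0 points).
  x = 7: rhs = 6, matching y values: none (0 points).
  x = 8: rhs = 9, matching y values: 3, 10 (2 points).
  x = 9: rhs = 8, matching y values: none (0 points).
  x = 10: rhs = 9, matching y values: 3, 10 (2 points).
  x = 11: rhs = 5, matching y values: none (0 points).
  x = 12: rhs = 2, matching y values: none (0 points).
Total affine count: 12.
Full point count |E(F_13)| = 12 + 1 = 13.
Hasse bound: |13 − (13+1)| = |-1| = 1 ≤ 2√13 ≈ 7.2111 ✓.


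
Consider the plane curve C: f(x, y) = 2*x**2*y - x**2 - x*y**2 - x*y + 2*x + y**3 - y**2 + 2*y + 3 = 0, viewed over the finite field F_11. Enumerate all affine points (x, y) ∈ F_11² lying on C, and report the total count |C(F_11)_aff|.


Affine F_11-points: {(0, 2), (1, 3), (2, 9), (3, 0), (3, 5), (3, 10), (4, 4), (5, 2), (5, 5), (5, 10), (8, 4), (9, 6), (9, 9), (10, 0)}; count = 14.

For each of the 121 pairs (x, y) ∈ F_11², evaluate f(x, y) mod 11. Record the zeros.
  x = 0: [0↦3, 1↦5, 2↦0, 3↦5, 4↦4, 5↦3, 6↦8, 7↦3, 8↦5, 9↦9, 10↦10]  zeros at y ∈ {2}
  x = 1: [0↦4, 1↦6, 2↦10, 3↦0, 4↦4, 5↦6, 6↦1, 7↦6, 8↦5, 9↦4, 10↦9]  zeros at y ∈ {3}
  x = 2: [0↦3, 1↦9, 2↦4, 3↦5, 4↦7, 5↦5, 6↦5, 7↦2, 8↦2, 9↦0, 10↦2]  zeros at y ∈ {9}
  x = 3: [0↦0, 1↦3, 2↦4, 3↦9, 4↦2, 5↦0, 6↦9, 7↦2, 8↦7, 9↦8, 10↦0]  zeros at y ∈ {0, 5, 10}
  x = 4: [0↦6, 1↦10, 2↦10, 3↦1, 4↦0, 5↦2, 6↦2, 7↦6, 8↦9, 9↦6, 10↦3]  zeros at y ∈ {4}
  x = 5: [0↦10, 1↦8, 2↦0, 3↦3, 4↦1, 5↦0, 6↦6, 7↦3, 8↦8, 9↦5, 10↦0]  zeros at y ∈ {2, 5, 10}
  x = 6: [0↦1, 1↦8, 2↦7, 3↦4, 4↦5, 5↦5, 6↦10, 7↦4, 8↦4, 9↦5, 10↦2]  zeros at y ∈ ∅
  x = 7: [0↦1, 1↦10, 2↦9, 3↦4, 4↦1, 5↦6, 6↦3, 7↦9, 8↦8, 9↦6, 10↦9]  zeros at y ∈ ∅
  x = 8: [0↦10, 1↦3, 2↦6, 3↦3, 4↦0, 5↦3, 6↦7, 7↦7, 8↦9, 9↦8, 10↦10]  zeros at y ∈ {4}
  x = 9: [0↦6, 1↦9, 2↦9, 3↦1, 4↦2, 5↦7, 6↦0, 7↦9, 8↦7, 9↦0, 10↦5]  zeros at y ∈ {6, 9}
  x = 10: [0↦0, 1↦6, 2↦7, 3↦9, 4↦7, 5↦7, 6↦4, 7↦4, 8↦2, 9↦4, 10↦5]  zeros at y ∈ {0}
Collecting zeros: affine points = {(0, 2), (1, 3), (2, 9), (3, 0), (3, 5), (3, 10), (4, 4), (5, 2), (5, 5), (5, 10), (8, 4), (9, 6), (9, 9), (10, 0)}.
Total count |C(F_11)_aff| = 14.


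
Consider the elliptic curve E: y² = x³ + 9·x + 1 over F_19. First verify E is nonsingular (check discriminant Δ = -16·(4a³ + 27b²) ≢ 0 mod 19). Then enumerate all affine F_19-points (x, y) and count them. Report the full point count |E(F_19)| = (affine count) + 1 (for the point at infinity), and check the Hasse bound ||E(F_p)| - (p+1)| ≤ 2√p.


Affine points = {(0, 1), (0, 18), (1, 7), (1, 12), (3, 6), (3, 13), (4, 5), (4, 14), (5, 0), (6, 9), (6, 10), (11, 5), (11, 14), (13, 4), (13, 15), (16, 2), (16, 17)}; affine count = 17; |E(F_19)| = 18.

Discriminant check: Δ ∝ 4a³ + 27b² = 4·9³ + 27·1² = 4·729 + 27·1 ≡ 17 (mod 19). Nonzero ⇒ E is nonsingular.
For each x ∈ F_19, compute rhs = x³ + 9·x + 1 mod 19, then count y ∈ F_19 with y² ≡ rhs.
  x = 0: rhs = 1, matching y values: 1, 18 (2 points).
  x = 1: rhs = 11, matching y values: 7, 12 (2 points).
  x = 2: rhs = 8, matching y values: none (0 points).
  x = 3: rhs = 17, matching y values: 6, 13 (2 points).
  x = 4: rhs = 6, matching y values: 5, 14 (2 points).
  x = 5: rhs = 0, matching y values: 0 (1 points).
  x = 6: rhs = 5, matching y values: 9, 10 (2 points).
  x = 7: rhs = 8, matching y values: none (0 points).
  x = 8: rhs = 15, matching y values: none (0 points).
  x = 9: rhs = 13, matching y values: none (0 points).
  x = 10: rhs = 8, matching y values: none (0 points).
  x = 11: rhs = 6, matching y values: 5, 14 (2 points).
  x = 12: rhs = 13, matching y values: none (0 points).
  x = 13: rhs = 16, matching y values: 4, 15 (2 points).
  x = 14: rhs = 2, matching y values: none (0 points).
  x = 15: rhs = 15, matching y values: none (0 points).
  x = 16: rhs = 4, matching y values: 2, 17 (2 points).
  x = 17: rhs = 13, matching y values: none (0 points).
  x = 18: rhs = 10, matching y values: none (0 points).
Total affine count: 17.
Full point count |E(F_19)| = 17 + 1 = 18.
Hasse bound: |18 − (19+1)| = |-2| = 2 ≤ 2√19 ≈ 8.7178 ✓.


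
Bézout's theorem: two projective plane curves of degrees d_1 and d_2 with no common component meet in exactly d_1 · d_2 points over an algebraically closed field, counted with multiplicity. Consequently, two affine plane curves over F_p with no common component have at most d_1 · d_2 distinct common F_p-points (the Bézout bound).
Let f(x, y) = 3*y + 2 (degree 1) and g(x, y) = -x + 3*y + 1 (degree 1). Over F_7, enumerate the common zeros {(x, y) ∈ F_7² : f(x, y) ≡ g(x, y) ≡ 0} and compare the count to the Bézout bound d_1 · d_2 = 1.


Common zeros: {(6, 4)}; count = 1; Bézout bound = 1.

deg(f) = 1, deg(g) = 1, so Bézout bound = 1.
Scan x ∈ F_7. For each x, list the y ∈ F_7 with f(x, y) ≡ 0 and those with g(x, y) ≡ 0 (mod 7); the common zeros in that column are the intersection.
  x = 0: f ≡ 0 at y ∈ {4}; g ≡ 0 at y ∈ {2}; common: ∅.
  x = 1: f ≡ 0 at y ∈ {4}; g ≡ 0 at y ∈ {0}; common: ∅.
  x = 2: f ≡ 0 at y ∈ {4}; g ≡ 0 at y ∈ {5}; common: ∅.
  x = 3: f ≡ 0 at y ∈ {4}; g ≡ 0 at y ∈ {3}; common: ∅.
  x = 4: f ≡ 0 at y ∈ {4}; g ≡ 0 at y ∈ {1}; common: ∅.
  x = 5: f ≡ 0 at y ∈ {4}; g ≡ 0 at y ∈ {6}; common: ∅.
  x = 6: f ≡ 0 at y ∈ {4}; g ≡ 0 at y ∈ {4}; common: {4}.
Collecting: common zeros = {(6, 4)}, so the count is 1.
Comparison with the Bézout bound: 1 ≤ 1 = deg(f)·deg(g), as expected for curves with no common component (the bound is attained).


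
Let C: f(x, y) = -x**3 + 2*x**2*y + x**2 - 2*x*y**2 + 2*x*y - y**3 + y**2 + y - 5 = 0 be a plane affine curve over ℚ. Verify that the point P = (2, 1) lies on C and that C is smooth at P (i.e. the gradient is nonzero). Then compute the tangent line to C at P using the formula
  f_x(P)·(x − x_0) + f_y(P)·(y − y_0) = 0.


Tangent line at P: 4*y - 4 = 0.

Step 1: f(2, 1) = 0, so P lies on C.
Step 2: partial derivatives
  f_x(x, y) = -3*x**2 + 4*x*y + 2*x - 2*y**2 + 2*y, f_y(x, y) = 2*x**2 - 4*x*y + 2*x - 3*y**2 + 2*y + 1.
  f_x(P) = 0, f_y(P) = 4 (gradient nonzero, so P is smooth).
Step 3: tangent line at P: 0·(x − 2) + 4·(y − 1) = 0.
Expanding: 4*y - 4 = 0.


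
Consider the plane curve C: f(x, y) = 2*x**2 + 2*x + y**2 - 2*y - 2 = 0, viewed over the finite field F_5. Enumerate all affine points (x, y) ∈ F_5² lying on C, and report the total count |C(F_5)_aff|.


Affine F_5-points: {(1, 3), (1, 4), (2, 0), (2, 2), (3, 3), (3, 4)}; count = 6.

For each of the 25 pairs (x, y) ∈ F_5², evaluate f(x, y) mod 5. Record the zeros.
  x = 0: [0↦3, 1↦2, 2↦3, 3↦1, 4↦1]  zeros at y ∈ ∅
  x = 1: [0↦2, 1↦1, 2↦2, 3↦0, 4↦0]  zeros at y ∈ {3, 4}
  x = 2: [0↦0, 1↦4, 2↦0, 3↦3, 4↦3]  zeros at y ∈ {0, 2}
  x = 3: [0↦2, 1↦1, 2↦2, 3↦0, 4↦0]  zeros at y ∈ {3, 4}
  x = 4: [0↦3, 1↦2, 2↦3, 3↦1, 4↦1]  zeros at y ∈ ∅
Collecting zeros: affine points = {(1, 3), (1, 4), (2, 0), (2, 2), (3, 3), (3, 4)}.
Total count |C(F_5)_aff| = 6.


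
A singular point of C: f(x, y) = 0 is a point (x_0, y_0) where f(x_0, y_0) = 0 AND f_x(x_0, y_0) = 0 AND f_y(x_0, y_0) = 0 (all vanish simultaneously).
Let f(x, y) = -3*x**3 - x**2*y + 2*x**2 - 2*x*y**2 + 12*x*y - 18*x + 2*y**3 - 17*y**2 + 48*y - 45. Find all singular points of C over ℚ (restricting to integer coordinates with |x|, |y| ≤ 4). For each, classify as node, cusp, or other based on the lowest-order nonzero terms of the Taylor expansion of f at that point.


Singular points: {(0, 3)}; classification: node.

Compute partial derivatives:
  f_x = -9*x**2 - 2*x*y + 4*x - 2*y**2 + 12*y - 18.
  f_y = -x**2 - 4*x*y + 12*x + 6*y**2 - 34*y + 48.
Scan x_0 ∈ {−4, ..., 4}. For each x_0, f_y(x_0, y) is a polynomial in y; find its integer roots y ∈ {−4, ..., 4}, then test f_x and f at those candidates.
  x = -4: f_y(-4, y) = 6*y**2 - 18*y - 16; no integer root y with |y| ≤ 4.
  x = -3: f_y(-3, y) = 6*y**2 - 22*y + 3; no integer root y with |y| ≤ 4.
  x = -2: f_y(-2, y) = 6*y**2 - 26*y + 20; vanishes at y ∈ {1}. (-2, 1): f_x = -48 ≠ 0.
  x = -1: f_y(-1, y) = 6*y**2 - 30*y + 35; no integer root y with |y| ≤ 4.
  x = 0: f_y(0, y) = 6*y**2 - 34*y + 48; vanishes at y ∈ {3}. (0, 3): f_x = 0, f = 0 — SINGULAR.
  x = 1: f_y(1, y) = 6*y**2 - 38*y + 59; no integer root y with |y| ≤ 4.
  x = 2: f_y(2, y) = 6*y**2 - 42*y + 68; no integer root y with |y| ≤ 4.
  x = 3: f_y(3, y) = 6*y**2 - 46*y + 75; no integer root y with |y| ≤ 4.
  x = 4: f_y(4, y) = 6*y**2 - 50*y + 80; no integer root y with |y| ≤ 4.
Only singular point on the grid: (0, 3).
Classify: substitute x = 0 + u, y = 3 + v and expand: f = -3*u**3 - u**2*v - u**2 - 2*u*v**2 + 2*v**3 + v**2.
No constant or linear terms (consistent with a singular point). Quadratic part: -u**2 + v**2. Cubic part: -3*u**3 - u**2*v - 2*u*v**2 + 2*v**3.
The quadratic part v**2 - u**2 = (v − u)(v + u) splits into two distinct linear factors, so there are two distinct tangent lines y − 3 = ±(x − 0) — this is a node (ordinary double point).
Classification: node.


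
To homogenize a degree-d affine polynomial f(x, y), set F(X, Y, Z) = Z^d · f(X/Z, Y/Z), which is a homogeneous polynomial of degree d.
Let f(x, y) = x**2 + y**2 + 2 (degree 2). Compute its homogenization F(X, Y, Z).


F(X, Y, Z) = X**2 + Y**2 + 2*Z**2

deg(f) = 2.
Substitute x = X/Z, y = Y/Z into f, then multiply by Z^2.
  monomial 1·x^2·y^0 ↦ 1·X^2·Y^0·Z^0.
  monomial 1·x^0·y^2 ↦ 1·X^0·Y^2·Z^0.
  monomial 2·x^0·y^0 ↦ 2·X^0·Y^0·Z^2.
Collecting: F(X, Y, Z) = X**2 + Y**2 + 2*Z**2.


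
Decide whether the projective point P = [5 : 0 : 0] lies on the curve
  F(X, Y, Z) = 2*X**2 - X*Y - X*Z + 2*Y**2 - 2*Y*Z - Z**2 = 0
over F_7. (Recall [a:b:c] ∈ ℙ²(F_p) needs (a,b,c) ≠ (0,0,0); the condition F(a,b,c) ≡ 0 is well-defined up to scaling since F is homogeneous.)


F(5,0,0) ≡ 1 (mod 7); P is NOT on the curve.

Evaluate F(5, 0, 0) term-by-term (mod 7).
  2*X**2 ↦ 2·25·1·1 = 50
  -X*Y ↦ -1·5·0·1 = 0
  -X*Z ↦ -1·5·1·0 = 0
  2*Y**2 ↦ 2·1·0·1 = 0
  -2*Y*Z ↦ -2·1·0·0 = 0
  -Z**2 ↦ -1·1·1·0 = 0
Sum: F(5, 0, 0) = (50) + (0) + (0) + (0) + (0) + (0) = 50.
Reducing mod 7: 50 ≡ 1 (mod 7).
Since F(a, b, c) ≡ 1 ≠ 0 (mod 7), P does NOT lie on the curve.


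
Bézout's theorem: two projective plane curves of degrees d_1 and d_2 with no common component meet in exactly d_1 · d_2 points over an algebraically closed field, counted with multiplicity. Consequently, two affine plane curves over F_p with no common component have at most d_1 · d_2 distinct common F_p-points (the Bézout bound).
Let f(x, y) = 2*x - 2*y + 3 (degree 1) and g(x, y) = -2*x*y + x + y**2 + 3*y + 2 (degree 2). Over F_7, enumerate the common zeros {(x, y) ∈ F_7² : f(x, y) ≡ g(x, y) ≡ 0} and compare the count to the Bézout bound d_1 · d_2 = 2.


Common zeros: {(0, 5), (4, 2)}; count = 2; Bézout bound = 2.

deg(f) = 1, deg(g) = 2, so Bézout bound = 2.
Scan x ∈ F_7. For each x, list the y ∈ F_7 with f(x, y) ≡ 0 and those with g(x, y) ≡ 0 (mod 7); the common zeros in that column are the intersection.
  x = 0: f ≡ 0 at y ∈ {5}; g ≡ 0 at y ∈ {5, 6}; common: {5}.
  x = 1: f ≡ 0 at y ∈ {6}; g ≡ 0 at y ∈ ∅; common: ∅.
  x = 2: f ≡ 0 at y ∈ {0}; g ≡ 0 at y ∈ ∅; common: ∅.
  x = 3: f ≡ 0 at y ∈ {1}; g ≡ 0 at y ∈ ∅; common: ∅.
  x = 4: f ≡ 0 at y ∈ {2}; g ≡ 0 at y ∈ {2, 3}; common: {2}.
  x = 5: f ≡ 0 at y ∈ {3}; g ≡ 0 at y ∈ {0}; common: ∅.
  x = 6: f ≡ 0 at y ∈ {4}; g ≡ 0 at y ∈ {1}; common: ∅.
Collecting: common zeros = {(0, 5), (4, 2)}, so the count is 2.
Comparison with the Bézout bound: 2 ≤ 2 = deg(f)·deg(g), as expected for curves with no common component (the bound is attained).


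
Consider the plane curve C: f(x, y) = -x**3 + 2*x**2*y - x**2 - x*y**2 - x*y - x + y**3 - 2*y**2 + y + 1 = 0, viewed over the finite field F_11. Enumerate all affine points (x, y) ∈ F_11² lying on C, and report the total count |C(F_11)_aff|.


Affine F_11-points: {(0, 7), (1, 4), (5, 0), (7, 2), (7, 3), (7, 4), (8, 0), (8, 10), (9, 5), (10, 4)}; count = 10.

For each of the 121 pairs (x, y) ∈ F_11², evaluate f(x, y) mod 11. Record the zeros.
  x = 0: [0↦1, 1↦1, 2↦3, 3↦2, 4↦4, 5↦4, 6↦8, 7↦0, 8↦8, 9↦5, 10↦8]  zeros at y ∈ {7}
  x = 1: [0↦9, 1↦9, 2↦9, 3↦4, 4↦0, 5↦3, 6↦8, 7↦10, 8↦4, 9↦7, 10↦3]  zeros at y ∈ {4}
  x = 2: [0↦9, 1↦2, 2↦4, 3↦10, 4↦4, 5↦3, 6↦2, 7↦7, 8↦2, 9↦4, 10↦8]  zeros at y ∈ ∅
  x = 3: [0↦6, 1↦7, 2↦4, 3↦3, 4↦10, 5↦9, 6↦6, 7↦7, 8↦7, 9↦1, 10↦6]  zeros at y ∈ ∅
  x = 4: [0↦5, 1↦7, 2↦3, 3↦10, 4↦1, 5↦4, 6↦3, 7↦4, 8↦2, 9↦3, 10↦2]  zeros at y ∈ ∅
  x = 5: [0↦0, 1↦7, 2↦6, 3↦3, 4↦4, 5↦4, 6↦9, 7↦3, 8↦3, 9↦4, 10↦1]  zeros at y ∈ {0}
  x = 6: [0↦7, 1↦1, 2↦7, 3↦9, 4↦2, 5↦3, 6↦7, 7↦9, 8↦4, 9↦9, 10↦8]  zeros at y ∈ ∅
  x = 7: [0↦9, 1↦5, 2↦0, 3↦0, 4↦0, 5↦6, 6↦2, 7↦5, 8↦10, 9↦1, 10↦6]  zeros at y ∈ {2, 3, 4}
  x = 8: [0↦0, 1↦2, 2↦1, 3↦3, 4↦3, 5↦7, 6↦10, 7↦7, 8↦4, 9↦7, 10↦0]  zeros at y ∈ {0, 10}
  x = 9: [0↦7, 1↦8, 2↦4, 3↦1, 4↦5, 5↦0, 6↦3, 7↦9, 8↦2, 9↦10, 10↦6]  zeros at y ∈ {5}
  x = 10: [0↦2, 1↦6, 2↦3, 3↦10, 4↦0, 5↦1, 6↦8, 7↦5, 8↦9, 9↦4, 10↦7]  zeros at y ∈ {4}
Collecting zeros: affine points = {(0, 7), (1, 4), (5, 0), (7, 2), (7, 3), (7, 4), (8, 0), (8, 10), (9, 5), (10, 4)}.
Total count |C(F_11)_aff| = 10.


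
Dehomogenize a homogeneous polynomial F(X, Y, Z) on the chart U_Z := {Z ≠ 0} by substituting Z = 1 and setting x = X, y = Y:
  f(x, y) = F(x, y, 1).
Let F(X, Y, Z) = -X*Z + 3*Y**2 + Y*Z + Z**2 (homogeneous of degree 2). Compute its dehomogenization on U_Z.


f(x, y) = -x + 3*y**2 + y + 1

On U_Z we set Z = 1. Each monomial c·X^i·Y^j·Z^k in F becomes c·x^i·y^j·1^k = c·x^i·y^j.
Substituting Z = 1: F(X, Y, 1) = -x + 3*y**2 + y + 1.
Note: deg(f) ≤ deg(F) = 2; strict inequality happens when F is divisible by Z (lost terms).


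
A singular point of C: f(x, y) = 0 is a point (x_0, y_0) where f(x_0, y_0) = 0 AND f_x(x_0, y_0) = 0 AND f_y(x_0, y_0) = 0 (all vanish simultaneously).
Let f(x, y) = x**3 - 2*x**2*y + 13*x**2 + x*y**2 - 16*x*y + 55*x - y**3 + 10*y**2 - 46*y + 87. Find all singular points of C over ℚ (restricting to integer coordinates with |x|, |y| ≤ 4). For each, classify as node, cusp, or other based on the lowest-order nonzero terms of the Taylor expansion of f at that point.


Singular points: {(-3, 2)}; classification: cusp.

Compute partial derivatives:
  f_x = 3*x**2 - 4*x*y + 26*x + y**2 - 16*y + 55.
  f_y = -2*x**2 + 2*x*y - 16*x - 3*y**2 + 20*y - 46.
Scan x_0 ∈ {−4, ..., 4}. For each x_0, f_y(x_0, y) is a polynomial in y; find its integer roots y ∈ {−4, ..., 4}, then test f_x and f at those candidates.
  x = -4: f_y(-4, y) = -3*y**2 + 12*y - 14; no integer root y with |y| ≤ 4.
  x = -3: f_y(-3, y) = -3*y**2 + 14*y - 16; vanishes at y ∈ {2}. (-3, 2): f_x = 0, f = 0 — SINGULAR.
  x = -2: f_y(-2, y) = -3*y**2 + 16*y - 22; no integer root y with |y| ≤ 4.
  x = -1: f_y(-1, y) = -3*y**2 + 18*y - 32; no integer root y with |y| ≤ 4.
  x = 0: f_y(0, y) = -3*y**2 + 20*y - 46; no integer root y with |y| ≤ 4.
  x = 1: f_y(1, y) = -3*y**2 + 22*y - 64; no integer root y with |y| ≤ 4.
  x = 2: f_y(2, y) = -3*y**2 + 24*y - 86; no integer root y with |y| ≤ 4.
  x = 3: f_y(3, y) = -3*y**2 + 26*y - 112; no integer root y with |y| ≤ 4.
  x = 4: f_y(4, y) = -3*y**2 + 28*y - 142; no integer root y with |y| ≤ 4.
Only singular point on the grid: (-3, 2).
Classify: substitute x = -3 + u, y = 2 + v and expand: f = u**3 - 2*u**2*v + u*v**2 - v**3 + v**2.
No constant or linear terms (consistent with a singular point). Quadratic part: v**2. Cubic part: u**3 - 2*u**2*v + u*v**2 - v**3.
The quadratic part v**2 is a perfect square, so there is a single (double) tangent line v = 0, i.e. y = 2. Restricting the cubic part to that line (v = 0) leaves u**3 ≠ 0, so f is not divisible by v and the branch is v² ≈ -u**3 to lowest order — this is a cusp.
Classification: cusp.


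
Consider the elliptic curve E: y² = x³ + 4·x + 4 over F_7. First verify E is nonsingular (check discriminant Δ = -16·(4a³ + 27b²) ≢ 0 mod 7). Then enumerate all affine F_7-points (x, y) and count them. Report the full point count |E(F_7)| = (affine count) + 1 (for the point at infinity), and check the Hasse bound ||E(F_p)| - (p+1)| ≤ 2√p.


Affine points = {(0, 2), (0, 5), (1, 3), (1, 4), (3, 1), (3, 6), (4, 0), (5, 3), (5, 4)}; affine count = 9; |E(F_7)| = 10.

Discriminant check: Δ ∝ 4a³ + 27b² = 4·4³ + 27·4² = 4·64 + 27·16 ≡ 2 (mod 7). Nonzero ⇒ E is nonsingular.
For each x ∈ F_7, compute rhs = x³ + 4·x + 4 mod 7, then count y ∈ F_7 with y² ≡ rhs.
  x = 0: rhs = 4, matching y values: 2, 5 (2 points).
  x = 1: rhs = 2, matching y values: 3, 4 (2 points).
  x = 2: rhs = 6, matching y values: none (0 points).
  x = 3: rhs = 1, matching y values: 1, 6 (2 points).
  x = 4: rhs = 0, matching y values: 0 (1 points).
  x = 5: rhs = 2, matching y values: 3, 4 (2 points).
  x = 6: rhs = 6, matching y values: none (0 points).
Total affine count: 9.
Full point count |E(F_7)| = 9 + 1 = 10.
Hasse bound: |10 − (7+1)| = |2| = 2 ≤ 2√7 ≈ 5.2915 ✓.
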